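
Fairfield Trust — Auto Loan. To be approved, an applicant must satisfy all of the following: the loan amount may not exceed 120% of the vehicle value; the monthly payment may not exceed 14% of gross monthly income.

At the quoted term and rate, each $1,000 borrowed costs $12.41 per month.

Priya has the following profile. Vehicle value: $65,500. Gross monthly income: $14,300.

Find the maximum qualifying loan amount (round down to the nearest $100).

$78,600

Payment cap: 14% × $14,300 = $2,002/month.
At $12.41 per $1,000, that supports 2,002/12.41 × 1,000 ≈ $161,321 → $161,300.
LTV cap: 120% × $65,500 = $78,600 → $78,600.
Binding constraint: loan-to-value.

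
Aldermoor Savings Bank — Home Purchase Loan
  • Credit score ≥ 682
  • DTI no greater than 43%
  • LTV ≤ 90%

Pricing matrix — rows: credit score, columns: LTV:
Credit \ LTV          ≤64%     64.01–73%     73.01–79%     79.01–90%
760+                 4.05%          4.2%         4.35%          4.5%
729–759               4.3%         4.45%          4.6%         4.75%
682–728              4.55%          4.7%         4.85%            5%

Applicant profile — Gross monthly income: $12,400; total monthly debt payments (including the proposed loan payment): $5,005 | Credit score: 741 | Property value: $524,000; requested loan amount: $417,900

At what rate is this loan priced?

4.75%

Credit score 741 ≥ 682; DTI = 5,005/12,400 = 40.4% ≤ 43%
Loan-to-value = 417,900/524,000 = 79.8% — pass (90% max)
Credit 741 → row 729–759; LTV 79.8% → column 79.01–90%. Grid cell → 4.75%.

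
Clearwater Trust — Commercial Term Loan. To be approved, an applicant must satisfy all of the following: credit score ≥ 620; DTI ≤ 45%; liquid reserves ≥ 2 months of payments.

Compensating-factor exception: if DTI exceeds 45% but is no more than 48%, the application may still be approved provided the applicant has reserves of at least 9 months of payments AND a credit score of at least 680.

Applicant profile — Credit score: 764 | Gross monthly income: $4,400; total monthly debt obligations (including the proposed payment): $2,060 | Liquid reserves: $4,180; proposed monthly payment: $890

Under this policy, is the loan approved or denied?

Credit score 764 ≥ 620 (meets base)
DTI = 2,060/4,400 = 46.8% > 45% — standard DTI limit exceeded.
Reserves = 4,180/890 = 4.7 months ≥ 2
DTI 46.8% is within the 45%–48% exception band; checking compensating factors.
Reserves 4.7 < 9 months; credit score 764 ≥ 680.
Compensating-factor requirement not fully met.

Denied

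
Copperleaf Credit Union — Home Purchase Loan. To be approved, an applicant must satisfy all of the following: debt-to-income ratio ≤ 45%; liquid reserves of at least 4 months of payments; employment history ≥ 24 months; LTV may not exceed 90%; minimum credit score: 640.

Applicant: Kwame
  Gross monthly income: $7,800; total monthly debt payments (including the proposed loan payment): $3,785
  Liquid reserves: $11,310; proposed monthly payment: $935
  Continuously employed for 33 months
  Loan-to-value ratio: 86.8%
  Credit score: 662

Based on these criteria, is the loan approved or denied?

DTI = 3,785/7,800 = 48.5% > 45%
Reserves = 11,310/935 = 12.1 months ≥ 4
Employment 33 ≥ 24 months
LTV 86.8% ≤ 90%
Credit score 662 ≥ 640 (meets)
Fails on DTI.

Denied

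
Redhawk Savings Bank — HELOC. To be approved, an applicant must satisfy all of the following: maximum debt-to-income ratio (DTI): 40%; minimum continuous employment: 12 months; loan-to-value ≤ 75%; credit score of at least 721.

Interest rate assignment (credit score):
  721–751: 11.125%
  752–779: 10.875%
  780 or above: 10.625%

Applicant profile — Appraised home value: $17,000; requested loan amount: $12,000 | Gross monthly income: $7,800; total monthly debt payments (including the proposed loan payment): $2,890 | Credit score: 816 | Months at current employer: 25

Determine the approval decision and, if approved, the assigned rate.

Credit score 816 ≥ 721 (meets minimum)
Employment 25 ≥ 12 months
LTV: 12,000 ÷ 17,000 = 70.6%, within 75% cap
Debt-to-income = 2,890/7,800 = 37.1% — meets 40% limit
All requirements met. Score 816 falls in the 780 or above tier → 10.625%.

Approved at 10.625%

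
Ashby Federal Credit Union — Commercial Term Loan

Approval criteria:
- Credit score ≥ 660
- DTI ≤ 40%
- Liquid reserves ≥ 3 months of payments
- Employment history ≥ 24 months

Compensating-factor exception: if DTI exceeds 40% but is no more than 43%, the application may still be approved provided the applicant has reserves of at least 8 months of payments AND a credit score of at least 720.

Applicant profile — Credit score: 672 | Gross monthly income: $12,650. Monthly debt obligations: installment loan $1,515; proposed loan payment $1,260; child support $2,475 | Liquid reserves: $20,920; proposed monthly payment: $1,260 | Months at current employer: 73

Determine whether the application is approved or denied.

Credit score 672 ≥ 660 (meets base)
Total debts = (1,515 + 1,260 + 2,475) = 5,250. DTI: 5,250 ÷ 12,650 = 41.5%, over the 40% base limit.
Reserves = 20,920/1,260 = 16.6 months ≥ 3
Employment 73 ≥ 24 months
41.5% falls in the override range (40%–43%), so the compensating-factor test applies.
Override check — reserves: 16.6 mo (ok); score: 672 (below 720).
Override conditions not both satisfied; exception does not apply.

Denied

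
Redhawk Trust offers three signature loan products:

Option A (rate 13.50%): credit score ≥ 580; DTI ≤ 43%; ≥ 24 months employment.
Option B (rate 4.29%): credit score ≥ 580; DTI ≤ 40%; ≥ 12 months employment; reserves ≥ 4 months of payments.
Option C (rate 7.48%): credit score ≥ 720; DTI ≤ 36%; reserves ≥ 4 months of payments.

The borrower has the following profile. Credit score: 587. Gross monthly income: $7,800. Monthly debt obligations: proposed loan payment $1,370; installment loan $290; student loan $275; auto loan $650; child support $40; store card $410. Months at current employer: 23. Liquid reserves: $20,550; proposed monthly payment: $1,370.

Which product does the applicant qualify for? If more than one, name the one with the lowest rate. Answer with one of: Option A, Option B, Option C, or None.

Total debts = (1,370 + 290 + 275 + 650 + 40 + 410) = 3,035; DTI = 3,035/7,800 = 38.9%.
Reserves = 20,550/1,370 = 15.0 months.
Option A: score 587 ≥ 580; DTI 38.9% ≤ 43%; employment 23 < 24 mo → does not qualify.
Option B: score 587 ≥ 580; DTI 38.9% ≤ 40%; employment 23 ≥ 12 mo; reserves 15.0 ≥ 4 mo → qualifies.
Option C: score 587 < 720; DTI 38.9% > 36%; reserves 15.0 ≥ 4 mo → does not qualify.

Option B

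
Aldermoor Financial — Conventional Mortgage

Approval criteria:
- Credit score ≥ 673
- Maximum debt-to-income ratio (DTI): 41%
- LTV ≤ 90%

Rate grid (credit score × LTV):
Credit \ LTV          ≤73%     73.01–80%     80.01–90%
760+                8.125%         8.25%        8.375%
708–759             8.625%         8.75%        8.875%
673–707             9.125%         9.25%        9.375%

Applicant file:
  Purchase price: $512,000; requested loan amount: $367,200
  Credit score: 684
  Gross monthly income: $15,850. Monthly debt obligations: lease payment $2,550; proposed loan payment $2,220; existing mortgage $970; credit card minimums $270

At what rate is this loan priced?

9.125%

Credit score 684 ≥ 673; Total monthly debts = (2,550 + 2,220 + 970 + 270) = 6,010. Debt-to-income = 6,010/15,850 = 37.9% — meets 41% limit
Loan-to-value = 367,200/512,000 = 71.7% — pass (90% max)
Row: 684 falls in 673–707. Column: 71.7% falls in ≤73%. Rate = 9.125%.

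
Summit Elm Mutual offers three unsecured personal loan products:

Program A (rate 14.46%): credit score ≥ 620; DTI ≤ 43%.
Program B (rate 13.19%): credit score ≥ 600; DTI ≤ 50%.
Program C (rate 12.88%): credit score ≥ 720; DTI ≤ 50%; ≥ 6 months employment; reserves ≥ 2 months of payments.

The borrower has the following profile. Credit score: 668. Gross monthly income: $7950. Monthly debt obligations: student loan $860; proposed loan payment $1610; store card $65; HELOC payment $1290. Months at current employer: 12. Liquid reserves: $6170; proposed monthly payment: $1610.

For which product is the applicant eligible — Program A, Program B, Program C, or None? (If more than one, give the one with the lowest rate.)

Program B

Total debts = (860 + 1,610 + 65 + 1,290) = 3,825; DTI = 3,825/7,950 = 48.1%.
Reserves = 6,170/1,610 = 3.8 months.
Program A: score 668 ≥ 620; DTI 48.1% > 43% → does not qualify.
Program B: score 668 ≥ 600; DTI 48.1% ≤ 50% → qualifies.
Program C: score 668 < 720; DTI 48.1% ≤ 50%; employment 12 ≥ 6 mo; reserves 3.8 ≥ 2 mo → does not qualify.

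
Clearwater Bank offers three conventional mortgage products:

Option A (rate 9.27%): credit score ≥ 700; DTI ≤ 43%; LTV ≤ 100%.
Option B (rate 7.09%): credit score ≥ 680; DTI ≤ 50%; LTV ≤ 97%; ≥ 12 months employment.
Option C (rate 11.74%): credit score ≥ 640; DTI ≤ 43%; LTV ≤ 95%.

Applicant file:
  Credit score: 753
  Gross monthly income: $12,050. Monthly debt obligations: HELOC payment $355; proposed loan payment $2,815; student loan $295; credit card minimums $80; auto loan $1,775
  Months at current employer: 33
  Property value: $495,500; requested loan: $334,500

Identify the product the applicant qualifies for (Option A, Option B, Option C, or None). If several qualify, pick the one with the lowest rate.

Option B

Total debts = (355 + 2,815 + 295 + 80 + 1,775) = 5,320; DTI = 5,320/12,050 = 44.1%.
LTV = 334,500/495,500 = 67.5%.
Option A: score 753 ≥ 700; DTI 44.1% > 43%; LTV 67.5% ≤ 100% → does not qualify.
Option B: score 753 ≥ 680; DTI 44.1% ≤ 50%; LTV 67.5% ≤ 97%; employment 33 ≥ 12 mo → qualifies.
Option C: score 753 ≥ 640; DTI 44.1% > 43%; LTV 67.5% ≤ 95% → does not qualify.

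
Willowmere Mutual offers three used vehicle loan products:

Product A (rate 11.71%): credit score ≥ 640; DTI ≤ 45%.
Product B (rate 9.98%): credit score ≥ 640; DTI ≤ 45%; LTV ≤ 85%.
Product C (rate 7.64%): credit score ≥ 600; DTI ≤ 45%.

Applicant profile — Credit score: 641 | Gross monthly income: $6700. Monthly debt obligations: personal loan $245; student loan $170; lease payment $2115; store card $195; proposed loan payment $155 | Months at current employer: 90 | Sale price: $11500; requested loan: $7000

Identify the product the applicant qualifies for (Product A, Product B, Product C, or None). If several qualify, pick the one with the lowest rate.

Total debts = (245 + 170 + 2,115 + 195 + 155) = 2,880; DTI = 2,880/6,700 = 43%.
LTV = 7,000/11,500 = 60.9%.
Product A: score 641 ≥ 640; DTI 43% ≤ 45% → qualifies.
Product B: score 641 ≥ 640; DTI 43% ≤ 45%; LTV 60.9% ≤ 85% → qualifies.
Product C: score 641 ≥ 600; DTI 43% ≤ 45% → qualifies.
Qualifying: Product A, Product B, Product C. Lowest rate is 7.64% → Product C.

Product C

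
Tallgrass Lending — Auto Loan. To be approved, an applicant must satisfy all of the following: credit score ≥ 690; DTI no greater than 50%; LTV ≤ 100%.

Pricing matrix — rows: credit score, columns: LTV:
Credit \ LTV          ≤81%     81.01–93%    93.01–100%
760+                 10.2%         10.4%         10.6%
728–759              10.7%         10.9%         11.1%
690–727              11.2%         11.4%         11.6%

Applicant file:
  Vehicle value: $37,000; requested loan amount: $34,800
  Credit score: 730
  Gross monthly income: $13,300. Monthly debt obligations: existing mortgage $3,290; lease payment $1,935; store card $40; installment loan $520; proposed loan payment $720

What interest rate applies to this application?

11.1%

Credit score 730 ≥ 690; Total monthly debts = (3,290 + 1,935 + 40 + 520 + 720) = 6,505. DTI = 6,505/13,300 = 48.9% ≤ 50%
LTV: 34,800 ÷ 37,000 = 94.1%, within 100% cap
Credit 730 → row 728–759; LTV 94.1% → column 93.01–100%. Grid cell → 11.1%.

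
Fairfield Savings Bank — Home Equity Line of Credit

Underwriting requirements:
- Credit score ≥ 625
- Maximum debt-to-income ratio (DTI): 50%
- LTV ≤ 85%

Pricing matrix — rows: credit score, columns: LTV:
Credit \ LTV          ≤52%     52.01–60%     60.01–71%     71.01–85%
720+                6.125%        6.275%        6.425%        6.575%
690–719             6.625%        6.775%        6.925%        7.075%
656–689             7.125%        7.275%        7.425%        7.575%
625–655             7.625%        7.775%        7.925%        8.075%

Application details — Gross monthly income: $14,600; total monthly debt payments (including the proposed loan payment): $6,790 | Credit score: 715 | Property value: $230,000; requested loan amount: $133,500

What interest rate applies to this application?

6.775%

Credit score 715 ≥ 625; Debt-to-income = 6,790/14,600 = 46.5% — meets 50% limit
Loan-to-value = 133,500/230,000 = 58% — pass (85% max)
Credit 715 → row 690–719; LTV 58% → column 52.01–60%. Grid cell → 6.775%.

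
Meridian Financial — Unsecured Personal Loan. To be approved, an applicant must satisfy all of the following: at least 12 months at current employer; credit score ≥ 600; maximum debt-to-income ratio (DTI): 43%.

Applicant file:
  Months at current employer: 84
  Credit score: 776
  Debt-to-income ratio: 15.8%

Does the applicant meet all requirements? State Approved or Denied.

Employment 84 ≥ 12 months
Credit score 776 ≥ 600 (meets)
Debt-to-income 15.8% vs 43% cap — pass
All criteria satisfied.

Approved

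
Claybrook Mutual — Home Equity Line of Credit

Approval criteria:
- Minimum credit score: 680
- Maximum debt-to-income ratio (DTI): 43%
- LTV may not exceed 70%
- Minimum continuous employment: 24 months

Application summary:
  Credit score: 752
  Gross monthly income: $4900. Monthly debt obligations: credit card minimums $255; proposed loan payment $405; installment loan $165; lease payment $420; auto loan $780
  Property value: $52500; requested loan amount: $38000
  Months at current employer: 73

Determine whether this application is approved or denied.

Denied

Credit score 752 ≥ 680 (meets)
Total monthly debts = (255 + 405 + 165 + 420 + 780) = 2,025. DTI: 2,025 ÷ 4,900 = 41.3%, within the 43% cap
LTV = 38,000/52,500 = 72.4% > 70%
Employment 73 ≥ 24 months
Fails on LTV.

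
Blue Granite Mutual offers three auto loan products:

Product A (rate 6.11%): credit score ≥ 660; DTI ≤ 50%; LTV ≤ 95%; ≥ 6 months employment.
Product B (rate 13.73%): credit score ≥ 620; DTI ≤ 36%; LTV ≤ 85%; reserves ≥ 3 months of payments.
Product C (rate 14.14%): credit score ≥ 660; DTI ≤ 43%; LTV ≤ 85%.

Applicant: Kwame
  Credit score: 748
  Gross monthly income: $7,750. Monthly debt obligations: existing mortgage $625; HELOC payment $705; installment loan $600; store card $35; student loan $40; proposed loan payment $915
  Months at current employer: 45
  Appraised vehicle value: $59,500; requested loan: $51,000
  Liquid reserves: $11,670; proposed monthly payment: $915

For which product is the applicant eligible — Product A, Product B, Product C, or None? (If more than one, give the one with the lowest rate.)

Product A

Total debts = (625 + 705 + 600 + 35 + 40 + 915) = 2,920; DTI = 2,920/7,750 = 37.7%.
LTV = 51,000/59,500 = 85.7%.
Reserves = 11,670/915 = 12.8 months.
Product A: score 748 ≥ 660; DTI 37.7% ≤ 50%; LTV 85.7% ≤ 95%; employment 45 ≥ 6 mo → qualifies.
Product B: score 748 ≥ 620; DTI 37.7% > 36%; LTV 85.7% > 85%; reserves 12.8 ≥ 3 mo → does not qualify.
Product C: score 748 ≥ 660; DTI 37.7% ≤ 43%; LTV 85.7% > 85% → does not qualify.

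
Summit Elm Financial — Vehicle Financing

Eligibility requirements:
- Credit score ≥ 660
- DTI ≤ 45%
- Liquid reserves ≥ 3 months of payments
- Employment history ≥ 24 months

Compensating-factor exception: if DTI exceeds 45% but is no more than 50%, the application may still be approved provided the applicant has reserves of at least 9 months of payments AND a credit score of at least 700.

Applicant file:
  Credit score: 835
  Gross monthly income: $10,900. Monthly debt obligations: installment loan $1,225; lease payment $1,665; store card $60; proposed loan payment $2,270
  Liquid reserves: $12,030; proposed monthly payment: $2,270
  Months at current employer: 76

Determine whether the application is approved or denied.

Denied

Credit score 835 ≥ 660 (meets base)
Total debts = (1,225 + 1,665 + 60 + 2,270) = 5,220. DTI: 5,220 ÷ 10,900 = 47.9%, over the 45% base limit.
Reserves = 12,030/2,270 = 5.3 months ≥ 3
Employment 76 ≥ 24 months
DTI 47.9% is within the 45%–50% exception band; checking compensating factors.
Override check — reserves: 5.3 mo (short of 9); score: 835 (ok).
Compensating-factor requirement not fully met.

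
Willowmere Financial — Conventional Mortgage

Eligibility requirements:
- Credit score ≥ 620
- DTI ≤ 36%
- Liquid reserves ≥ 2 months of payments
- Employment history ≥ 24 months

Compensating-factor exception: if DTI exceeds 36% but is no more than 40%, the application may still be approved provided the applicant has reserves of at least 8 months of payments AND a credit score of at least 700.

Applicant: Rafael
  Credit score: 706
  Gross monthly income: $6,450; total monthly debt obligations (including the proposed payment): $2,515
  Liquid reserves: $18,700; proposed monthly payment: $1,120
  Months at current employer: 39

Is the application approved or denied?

Approved

Credit score 706 ≥ 620 (meets base)
DTI: 2,515 ÷ 6,450 = 39%, over the 36% base limit.
Reserves: 18,700 ÷ 1,120 = 16.7 months (meets 2-month minimum)
Employment 39 ≥ 24 months
39% falls in the override range (36%–40%), so the compensating-factor test applies.
Reserves 16.7 ≥ 8 months; credit score 706 ≥ 700.
Both override conditions satisfied; DTI exception granted.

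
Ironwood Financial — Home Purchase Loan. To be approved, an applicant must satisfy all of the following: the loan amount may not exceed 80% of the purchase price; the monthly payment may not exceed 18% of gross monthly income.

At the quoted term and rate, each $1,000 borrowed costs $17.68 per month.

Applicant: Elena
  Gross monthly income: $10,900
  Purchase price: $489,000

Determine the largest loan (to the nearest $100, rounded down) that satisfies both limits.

Payment cap: 18% × $10,900 = $1,962/month.
At $17.68 per $1,000, that supports 1,962/17.68 × 1,000 ≈ $110,972 → $110,900.
LTV cap: 80% × $489,000 = $391,200 → $391,200.
Binding constraint: payment-to-income.

$110,900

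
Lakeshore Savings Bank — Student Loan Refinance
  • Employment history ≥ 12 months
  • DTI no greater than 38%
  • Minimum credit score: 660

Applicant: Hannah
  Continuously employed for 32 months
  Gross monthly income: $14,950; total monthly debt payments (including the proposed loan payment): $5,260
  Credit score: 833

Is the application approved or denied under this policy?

Employment 32 ≥ 12 months
DTI = 5,260/14,950 = 35.2% ≤ 38%
Credit score 833 ≥ 660 (meets)
All criteria satisfied.

Approved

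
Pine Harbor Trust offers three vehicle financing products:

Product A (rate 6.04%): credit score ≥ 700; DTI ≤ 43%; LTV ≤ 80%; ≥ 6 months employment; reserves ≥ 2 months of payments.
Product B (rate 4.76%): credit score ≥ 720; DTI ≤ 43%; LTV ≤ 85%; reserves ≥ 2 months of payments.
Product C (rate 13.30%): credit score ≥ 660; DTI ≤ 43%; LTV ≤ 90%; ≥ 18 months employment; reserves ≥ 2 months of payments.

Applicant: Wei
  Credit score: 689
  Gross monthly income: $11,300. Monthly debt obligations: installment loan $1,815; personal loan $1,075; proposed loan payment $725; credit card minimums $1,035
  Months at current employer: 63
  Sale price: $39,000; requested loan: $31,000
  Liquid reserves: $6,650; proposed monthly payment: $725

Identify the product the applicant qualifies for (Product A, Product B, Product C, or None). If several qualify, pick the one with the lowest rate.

Total debts = (1,815 + 1,075 + 725 + 1,035) = 4,650; DTI = 4,650/11,300 = 41.2%.
LTV = 31,000/39,000 = 79.5%.
Reserves = 6,650/725 = 9.2 months.
Product A: score 689 < 700; DTI 41.2% ≤ 43%; LTV 79.5% ≤ 80%; employment 63 ≥ 6 mo; reserves 9.2 ≥ 2 mo → does not qualify.
Product B: score 689 < 720; DTI 41.2% ≤ 43%; LTV 79.5% ≤ 85%; reserves 9.2 ≥ 2 mo → does not qualify.
Product C: score 689 ≥ 660; DTI 41.2% ≤ 43%; LTV 79.5% ≤ 90%; employment 63 ≥ 18 mo; reserves 9.2 ≥ 2 mo → qualifies.

Product C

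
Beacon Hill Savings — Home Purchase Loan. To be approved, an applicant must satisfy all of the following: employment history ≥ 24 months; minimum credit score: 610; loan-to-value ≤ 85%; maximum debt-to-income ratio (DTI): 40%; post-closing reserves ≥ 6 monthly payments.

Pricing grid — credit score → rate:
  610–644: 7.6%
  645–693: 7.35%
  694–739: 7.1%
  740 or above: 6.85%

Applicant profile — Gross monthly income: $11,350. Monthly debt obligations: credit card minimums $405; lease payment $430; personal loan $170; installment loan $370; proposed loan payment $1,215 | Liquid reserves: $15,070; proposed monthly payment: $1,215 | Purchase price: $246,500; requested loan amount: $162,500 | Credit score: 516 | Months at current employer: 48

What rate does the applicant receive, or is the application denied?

Credit score 516 < 610 (below minimum)
LTV = 162,500/246,500 = 65.9% ≤ 85%
Total monthly debts = (405 + 430 + 170 + 370 + 1,215) = 2,590. DTI = 2,590/11,350 = 22.8% ≤ 40%
Liquid reserves cover 15,070/1,215 = 12.4 months — ≥ 6 required
Employment 48 ≥ 24 months
Not all requirements met → denied.

Denied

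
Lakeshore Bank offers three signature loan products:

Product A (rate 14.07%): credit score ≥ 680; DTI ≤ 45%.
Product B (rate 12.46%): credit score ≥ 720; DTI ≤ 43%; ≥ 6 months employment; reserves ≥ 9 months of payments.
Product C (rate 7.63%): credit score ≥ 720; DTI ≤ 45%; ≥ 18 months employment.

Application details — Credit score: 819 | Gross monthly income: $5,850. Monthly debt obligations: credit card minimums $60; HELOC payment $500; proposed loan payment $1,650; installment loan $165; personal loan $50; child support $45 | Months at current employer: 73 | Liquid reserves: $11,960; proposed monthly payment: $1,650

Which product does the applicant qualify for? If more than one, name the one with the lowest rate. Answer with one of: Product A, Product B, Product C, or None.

Product C

Total debts = (60 + 500 + 1,650 + 165 + 50 + 45) = 2,470; DTI = 2,470/5,850 = 42.2%.
Reserves = 11,960/1,650 = 7.2 months.
Product A: score 819 ≥ 680; DTI 42.2% ≤ 45% → qualifies.
Product B: score 819 ≥ 720; DTI 42.2% ≤ 43%; employment 73 ≥ 6 mo; reserves 7.2 < 9 mo → does not qualify.
Product C: score 819 ≥ 720; DTI 42.2% ≤ 45%; employment 73 ≥ 18 mo → qualifies.
Qualifying: Product A, Product C. Lowest rate is 7.63% → Product C.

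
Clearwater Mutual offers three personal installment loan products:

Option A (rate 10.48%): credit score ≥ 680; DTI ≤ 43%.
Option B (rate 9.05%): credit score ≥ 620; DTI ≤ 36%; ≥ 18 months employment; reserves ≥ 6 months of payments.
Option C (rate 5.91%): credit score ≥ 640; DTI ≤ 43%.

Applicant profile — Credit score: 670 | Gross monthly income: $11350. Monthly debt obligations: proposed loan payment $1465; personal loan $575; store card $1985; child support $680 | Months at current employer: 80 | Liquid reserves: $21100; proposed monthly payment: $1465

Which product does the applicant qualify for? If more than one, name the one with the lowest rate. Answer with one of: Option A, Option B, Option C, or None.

Total debts = (1,465 + 575 + 1,985 + 680) = 4,705; DTI = 4,705/11,350 = 41.5%.
Reserves = 21,100/1,465 = 14.4 months.
Option A: score 670 < 680; DTI 41.5% ≤ 43% → does not qualify.
Option B: score 670 ≥ 620; DTI 41.5% > 36%; employment 80 ≥ 18 mo; reserves 14.4 ≥ 6 mo → does not qualify.
Option C: score 670 ≥ 640; DTI 41.5% ≤ 43% → qualifies.

Option C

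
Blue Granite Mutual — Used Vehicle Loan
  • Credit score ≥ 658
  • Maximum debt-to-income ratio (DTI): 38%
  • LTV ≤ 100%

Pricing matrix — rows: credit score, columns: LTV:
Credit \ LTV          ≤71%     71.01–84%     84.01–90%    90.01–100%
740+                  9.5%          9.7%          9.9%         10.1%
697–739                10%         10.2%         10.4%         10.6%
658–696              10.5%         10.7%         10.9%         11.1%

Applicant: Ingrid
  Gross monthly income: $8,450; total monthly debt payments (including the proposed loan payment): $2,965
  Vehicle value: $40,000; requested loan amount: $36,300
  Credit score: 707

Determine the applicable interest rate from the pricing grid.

Credit score 707 ≥ 658; Debt-to-income = 2,965/8,450 = 35.1% — meets 38% limit
LTV = 36,300/40,000 = 90.8% ≤ 100%
Credit 707 → row 697–739; LTV 90.8% → column 90.01–100%. Grid cell → 10.6%.

10.6%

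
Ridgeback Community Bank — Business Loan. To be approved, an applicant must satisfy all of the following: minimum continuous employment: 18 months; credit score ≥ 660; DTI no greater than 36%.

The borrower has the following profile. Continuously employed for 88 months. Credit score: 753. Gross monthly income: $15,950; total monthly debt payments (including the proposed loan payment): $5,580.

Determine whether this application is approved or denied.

Employment 88 ≥ 18 months
Credit score 753 ≥ 660 (meets)
DTI = 5,580/15,950 = 35% ≤ 36%
All criteria satisfied.

Approved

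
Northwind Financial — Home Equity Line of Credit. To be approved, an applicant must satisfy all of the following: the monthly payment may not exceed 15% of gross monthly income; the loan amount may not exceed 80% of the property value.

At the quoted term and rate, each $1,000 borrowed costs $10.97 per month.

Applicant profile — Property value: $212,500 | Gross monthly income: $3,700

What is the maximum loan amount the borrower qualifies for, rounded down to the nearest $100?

$50,500

Payment cap: 15% × $3,700 = $555/month.
At $10.97 per $1,000, that supports 555/10.97 × 1,000 ≈ $50,592 → $50,500.
LTV cap: 80% × $212,500 = $170,000 → $170,000.
Binding constraint: payment-to-income.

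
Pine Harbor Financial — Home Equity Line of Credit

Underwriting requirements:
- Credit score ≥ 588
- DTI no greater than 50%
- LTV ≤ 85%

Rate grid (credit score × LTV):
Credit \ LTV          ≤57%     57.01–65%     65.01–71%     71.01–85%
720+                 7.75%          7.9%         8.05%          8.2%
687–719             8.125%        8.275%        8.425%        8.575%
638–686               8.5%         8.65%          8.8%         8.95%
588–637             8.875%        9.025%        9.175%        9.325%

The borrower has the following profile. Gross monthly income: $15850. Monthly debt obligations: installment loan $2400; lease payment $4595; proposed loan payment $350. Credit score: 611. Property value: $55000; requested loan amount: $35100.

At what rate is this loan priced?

Credit score 611 ≥ 588; Total monthly debts = (2,400 + 4,595 + 350) = 7,345. Debt-to-income = 7,345/15,850 = 46.3% — meets 50% limit
Loan-to-value = 35,100/55,000 = 63.8% — pass (85% max)
Credit 611 → row 588–637; LTV 63.8% → column 57.01–65%. Grid cell → 9.025%.

9.025%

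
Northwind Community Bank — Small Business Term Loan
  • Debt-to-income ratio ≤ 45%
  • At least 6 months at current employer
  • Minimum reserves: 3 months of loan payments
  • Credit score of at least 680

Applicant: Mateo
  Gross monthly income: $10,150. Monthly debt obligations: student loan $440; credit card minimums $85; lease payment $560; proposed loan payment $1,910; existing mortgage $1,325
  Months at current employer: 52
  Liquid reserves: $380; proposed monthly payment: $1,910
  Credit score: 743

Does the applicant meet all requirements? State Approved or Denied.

Total monthly debts = (440 + 85 + 560 + 1,910 + 1,325) = 4,320. Debt-to-income = 4,320/10,150 = 42.6% — meets 45% limit
Employment 52 ≥ 6 months
Liquid reserves cover 380/1,910 = 0.2 months — < 3 required
Credit score 743 ≥ 680 (meets)
Fails on reserves.

Denied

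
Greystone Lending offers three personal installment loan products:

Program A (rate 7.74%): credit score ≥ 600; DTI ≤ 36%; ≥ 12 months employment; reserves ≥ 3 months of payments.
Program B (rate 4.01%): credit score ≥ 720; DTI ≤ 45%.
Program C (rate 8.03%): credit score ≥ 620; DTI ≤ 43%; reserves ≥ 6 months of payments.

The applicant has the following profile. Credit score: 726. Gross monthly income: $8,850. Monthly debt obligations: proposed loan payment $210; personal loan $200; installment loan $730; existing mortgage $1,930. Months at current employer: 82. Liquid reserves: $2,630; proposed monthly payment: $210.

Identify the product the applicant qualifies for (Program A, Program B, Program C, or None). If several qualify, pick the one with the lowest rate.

Total debts = (210 + 200 + 730 + 1,930) = 3,070; DTI = 3,070/8,850 = 34.7%.
Reserves = 2,630/210 = 12.5 months.
Program A: score 726 ≥ 600; DTI 34.7% ≤ 36%; employment 82 ≥ 12 mo; reserves 12.5 ≥ 3 mo → qualifies.
Program B: score 726 ≥ 720; DTI 34.7% ≤ 45% → qualifies.
Program C: score 726 ≥ 620; DTI 34.7% ≤ 43%; reserves 12.5 ≥ 6 mo → qualifies.
Qualifying: Program A, Program B, Program C. Lowest rate is 4.01% → Program B.

Program B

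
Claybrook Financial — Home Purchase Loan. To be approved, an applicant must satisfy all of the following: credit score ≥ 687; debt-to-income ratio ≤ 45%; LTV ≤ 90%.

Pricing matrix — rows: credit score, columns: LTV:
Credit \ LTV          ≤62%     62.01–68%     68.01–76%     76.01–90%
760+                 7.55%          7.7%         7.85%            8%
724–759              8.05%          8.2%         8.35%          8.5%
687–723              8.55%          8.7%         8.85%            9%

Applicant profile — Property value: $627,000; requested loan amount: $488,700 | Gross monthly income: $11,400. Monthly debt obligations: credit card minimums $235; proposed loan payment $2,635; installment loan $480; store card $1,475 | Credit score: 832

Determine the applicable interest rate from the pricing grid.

Credit score 832 ≥ 687; Total monthly debts = (235 + 2,635 + 480 + 1,475) = 4,825. DTI: 4,825 ÷ 11,400 = 42.3%, within the 45% cap
LTV = 488,700/627,000 = 77.9% ≤ 90%
Credit 832 → row 760+; LTV 77.9% → column 76.01–90%. Grid cell → 8%.

8%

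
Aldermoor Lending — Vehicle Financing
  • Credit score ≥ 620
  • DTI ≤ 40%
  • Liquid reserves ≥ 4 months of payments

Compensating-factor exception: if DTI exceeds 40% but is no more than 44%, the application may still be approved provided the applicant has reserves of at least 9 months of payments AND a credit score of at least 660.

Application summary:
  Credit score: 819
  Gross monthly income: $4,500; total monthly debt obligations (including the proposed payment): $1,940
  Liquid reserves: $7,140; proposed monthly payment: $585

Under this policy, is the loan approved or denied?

Credit score 819 ≥ 620 (meets base)
DTI = 1,940/4,500 = 43.1% > 40% — standard DTI limit exceeded.
Reserves = 7,140/585 = 12.2 months ≥ 4
DTI 43.1% is within the 40%–44% exception band; checking compensating factors.
Override check — reserves: 12.2 mo (ok); score: 819 (ok).
Both override conditions satisfied; DTI exception granted.

Approved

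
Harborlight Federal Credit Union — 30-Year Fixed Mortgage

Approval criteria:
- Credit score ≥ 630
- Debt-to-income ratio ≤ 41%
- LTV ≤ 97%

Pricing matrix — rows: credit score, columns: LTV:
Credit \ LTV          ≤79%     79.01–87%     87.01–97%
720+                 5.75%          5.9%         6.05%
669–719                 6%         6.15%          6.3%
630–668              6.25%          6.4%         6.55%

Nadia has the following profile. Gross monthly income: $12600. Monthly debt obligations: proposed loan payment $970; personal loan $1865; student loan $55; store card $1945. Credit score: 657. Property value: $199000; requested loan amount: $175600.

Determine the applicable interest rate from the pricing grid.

6.55%

Credit score 657 ≥ 630; Total monthly debts = (970 + 1,865 + 55 + 1,945) = 4,835. Debt-to-income = 4,835/12,600 = 38.4% — meets 41% limit
LTV = 175,600/199,000 = 88.2% ≤ 97%
Row: 657 falls in 630–668. Column: 88.2% falls in 87.01–97%. Rate = 6.55%.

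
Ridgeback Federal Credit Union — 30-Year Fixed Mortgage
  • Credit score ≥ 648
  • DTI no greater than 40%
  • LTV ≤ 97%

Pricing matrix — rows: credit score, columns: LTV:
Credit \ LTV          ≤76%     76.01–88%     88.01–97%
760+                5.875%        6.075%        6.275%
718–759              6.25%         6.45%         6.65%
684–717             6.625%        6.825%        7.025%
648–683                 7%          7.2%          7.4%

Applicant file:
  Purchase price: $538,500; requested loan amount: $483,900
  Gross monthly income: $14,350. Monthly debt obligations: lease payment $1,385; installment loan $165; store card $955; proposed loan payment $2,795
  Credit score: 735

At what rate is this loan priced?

6.65%

Credit score 735 ≥ 648; Total monthly debts = (1,385 + 165 + 955 + 2,795) = 5,300. DTI: 5,300 ÷ 14,350 = 36.9%, within the 40% cap
LTV = 483,900/538,500 = 89.9% ≤ 97%
Score 735 is in the 718–759 band; LTV 89.9% is in the 88.01–97% band → 6.65%.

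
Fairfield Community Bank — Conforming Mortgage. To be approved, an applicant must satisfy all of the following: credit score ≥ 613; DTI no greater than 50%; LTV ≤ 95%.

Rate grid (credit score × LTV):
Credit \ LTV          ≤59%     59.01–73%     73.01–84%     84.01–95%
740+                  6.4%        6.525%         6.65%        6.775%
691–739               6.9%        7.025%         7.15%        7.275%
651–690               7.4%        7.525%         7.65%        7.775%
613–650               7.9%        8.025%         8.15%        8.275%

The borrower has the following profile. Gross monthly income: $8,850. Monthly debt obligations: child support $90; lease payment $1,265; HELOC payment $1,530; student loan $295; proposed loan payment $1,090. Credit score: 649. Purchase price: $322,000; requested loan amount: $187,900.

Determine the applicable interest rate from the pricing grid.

7.9%

Credit score 649 ≥ 613; Total monthly debts = (90 + 1,265 + 1,530 + 295 + 1,090) = 4,270. Debt-to-income = 4,270/8,850 = 48.2% — meets 50% limit
Loan-to-value = 187,900/322,000 = 58.4% — pass (95% max)
Row: 649 falls in 613–650. Column: 58.4% falls in ≤59%. Rate = 7.9%.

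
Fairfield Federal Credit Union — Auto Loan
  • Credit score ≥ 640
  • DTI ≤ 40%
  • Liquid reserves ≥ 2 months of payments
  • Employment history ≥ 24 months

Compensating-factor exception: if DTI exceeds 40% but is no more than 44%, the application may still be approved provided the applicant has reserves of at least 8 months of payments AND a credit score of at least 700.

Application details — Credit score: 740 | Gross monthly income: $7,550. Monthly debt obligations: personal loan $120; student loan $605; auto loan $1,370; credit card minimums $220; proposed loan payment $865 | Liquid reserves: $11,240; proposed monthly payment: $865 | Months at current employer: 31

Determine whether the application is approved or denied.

Approved

Credit score 740 ≥ 640 (meets base)
Total debts = (120 + 605 + 1,370 + 220 + 865) = 3,180. DTI: 3,180 ÷ 7,550 = 42.1%, over the 40% base limit.
Reserves: 11,240 ÷ 865 = 13.0 months (meets 2-month minimum)
Employment 31 ≥ 24 months
42.1% falls in the override range (40%–44%), so the compensating-factor test applies.
Reserves 13.0 ≥ 8 months; credit score 740 ≥ 700.
Both override conditions satisfied; DTI exception granted.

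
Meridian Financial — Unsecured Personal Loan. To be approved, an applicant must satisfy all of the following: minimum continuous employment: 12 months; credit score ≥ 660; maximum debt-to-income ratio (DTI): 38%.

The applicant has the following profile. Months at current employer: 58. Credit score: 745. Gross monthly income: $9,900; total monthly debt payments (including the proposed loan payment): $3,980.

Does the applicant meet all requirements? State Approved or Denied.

Denied

Employment 58 ≥ 12 months
Credit score 745 ≥ 660 (meets)
DTI = 3,980/9,900 = 40.2% > 38%
Fails on DTI.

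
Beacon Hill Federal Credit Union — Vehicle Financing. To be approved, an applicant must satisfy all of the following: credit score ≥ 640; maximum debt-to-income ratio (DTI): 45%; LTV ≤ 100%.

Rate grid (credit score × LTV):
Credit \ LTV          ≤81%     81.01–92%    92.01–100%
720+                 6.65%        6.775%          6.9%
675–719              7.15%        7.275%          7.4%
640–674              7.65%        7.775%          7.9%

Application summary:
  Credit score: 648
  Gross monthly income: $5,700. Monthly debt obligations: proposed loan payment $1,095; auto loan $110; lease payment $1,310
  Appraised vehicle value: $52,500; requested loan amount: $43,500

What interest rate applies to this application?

7.775%

Credit score 648 ≥ 640; Total monthly debts = (1,095 + 110 + 1,310) = 2,515. Debt-to-income = 2,515/5,700 = 44.1% — meets 45% limit
LTV: 43,500 ÷ 52,500 = 82.9%, within 100% cap
Row: 648 falls in 640–674. Column: 82.9% falls in 81.01–92%. Rate = 7.775%.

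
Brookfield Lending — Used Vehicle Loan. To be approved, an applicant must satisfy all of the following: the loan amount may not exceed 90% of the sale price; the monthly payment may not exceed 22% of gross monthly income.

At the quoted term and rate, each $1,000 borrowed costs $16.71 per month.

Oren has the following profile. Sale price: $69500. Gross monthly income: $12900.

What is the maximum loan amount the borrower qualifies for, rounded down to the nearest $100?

Payment cap: 22% × $12,900 = $2,838/month.
At $16.71 per $1,000, that supports 2,838/16.71 × 1,000 ≈ $169,838 → $169,800.
LTV cap: 90% × $69,500 = $62,550 → $62,500.
Binding constraint: loan-to-value.

$62,500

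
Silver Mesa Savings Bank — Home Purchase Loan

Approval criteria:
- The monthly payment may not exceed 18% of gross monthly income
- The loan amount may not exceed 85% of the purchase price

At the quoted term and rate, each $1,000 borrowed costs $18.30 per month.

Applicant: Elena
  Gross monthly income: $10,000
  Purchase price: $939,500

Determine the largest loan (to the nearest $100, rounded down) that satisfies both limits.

Payment cap: 18% × $10,000 = $1,800/month.
At $18.30 per $1,000, that supports 1,800/18.30 × 1,000 ≈ $98,360 → $98,300.
LTV cap: 85% × $939,500 = $798,575 → $798,500.
Binding constraint: payment-to-income.

$98,300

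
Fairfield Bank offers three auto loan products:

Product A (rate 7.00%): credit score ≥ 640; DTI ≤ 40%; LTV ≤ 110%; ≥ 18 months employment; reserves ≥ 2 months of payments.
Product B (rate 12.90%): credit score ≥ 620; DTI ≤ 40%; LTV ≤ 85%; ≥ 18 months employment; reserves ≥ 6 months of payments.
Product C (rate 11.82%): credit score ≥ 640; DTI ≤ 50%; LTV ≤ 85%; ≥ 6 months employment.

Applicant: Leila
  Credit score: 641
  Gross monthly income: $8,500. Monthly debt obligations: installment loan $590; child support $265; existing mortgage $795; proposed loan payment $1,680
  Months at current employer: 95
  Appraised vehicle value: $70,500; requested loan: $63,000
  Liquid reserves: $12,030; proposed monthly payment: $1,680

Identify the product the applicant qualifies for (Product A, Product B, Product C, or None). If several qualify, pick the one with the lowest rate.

Total debts = (590 + 265 + 795 + 1,680) = 3,330; DTI = 3,330/8,500 = 39.2%.
LTV = 63,000/70,500 = 89.4%.
Reserves = 12,030/1,680 = 7.2 months.
Product A: score 641 ≥ 640; DTI 39.2% ≤ 40%; LTV 89.4% ≤ 110%; employment 95 ≥ 18 mo; reserves 7.2 ≥ 2 mo → qualifies.
Product B: score 641 ≥ 620; DTI 39.2% ≤ 40%; LTV 89.4% > 85%; employment 95 ≥ 18 mo; reserves 7.2 ≥ 6 mo → does not qualify.
Product C: score 641 ≥ 640; DTI 39.2% ≤ 50%; LTV 89.4% > 85%; employment 95 ≥ 6 mo → does not qualify.

Product A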